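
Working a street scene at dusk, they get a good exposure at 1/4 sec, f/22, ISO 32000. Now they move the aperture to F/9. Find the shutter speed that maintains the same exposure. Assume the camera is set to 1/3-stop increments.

1/25s

Aperture: f/22 → f/20 → f/18 → f/16 → f/14 → f/13 → f/11 → f/10 → f/9 — 2 2/3 stops larger aperture (brighter).
Need 2 2/3 stops darker from the shutter speed: 1/4 → 1/5 → 1/6 → 1/8 → 1/10 → 1/13 → 1/15 → 1/20 → 1/25.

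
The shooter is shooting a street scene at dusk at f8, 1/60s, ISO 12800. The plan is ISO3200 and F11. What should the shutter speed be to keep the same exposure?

ISO: 12800 → 6400 → 3200 — 2 stops dropped (darker).
Aperture: f/8 → f/11 — 1 stop smaller aperture (darker).
Net change so far: 3 stops darker. Offset with the shutter speed: 1/60 → 1/30 → 1/15 → 1/8.

1/8s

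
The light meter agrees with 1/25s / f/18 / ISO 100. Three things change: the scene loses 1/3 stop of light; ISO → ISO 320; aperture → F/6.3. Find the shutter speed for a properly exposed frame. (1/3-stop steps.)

1/500s

Scene light: 1/3 stop darker.
ISO: 100 → 125 → 160 → 200 → 250 → 320 — 1 2/3 stops higher (brighter).
Aperture: f/18 → f/16 → f/14 → f/13 → f/11 → f/10 → f/9 → f/8 → f/7.1 → f/6.3 — 3 stops opened up (brighter).
Net so far: 4 1/3 stops brighter. Shutter speed: 1/25 → 1/30 → 1/40 → 1/50 → 1/60 → 1/80 → 1/100 → 1/125 → 1/160 → 1/200 → 1/250 → 1/320 → 1/400 → 1/500.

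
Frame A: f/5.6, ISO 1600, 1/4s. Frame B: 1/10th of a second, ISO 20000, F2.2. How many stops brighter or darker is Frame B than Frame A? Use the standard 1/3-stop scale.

5 stops brighter

Aperture: f/5.6 → f/5 → f/4.5 → f/4 → f/3.5 → f/3.2 → f/2.8 → f/2.5 → f/2.2 — 2 2/3 stops wider (brighter).
Shutter speed: 1/4 → 1/5 → 1/6 → 1/8 → 1/10 — 1 1/3 stops faster (darker).
ISO: 1600 → 2000 → 2500 → 3200 → 4000 → 5000 → 6400 → 8000 → 10000 → 12800 → 16000 → 20000 — 3 2/3 stops higher (brighter).
Net: +2 2/3 −1 1/3 +3 2/3 = +5 stops.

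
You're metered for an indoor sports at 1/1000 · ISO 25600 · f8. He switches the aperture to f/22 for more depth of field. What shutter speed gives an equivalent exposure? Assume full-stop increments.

Aperture: f/8 → f/11 → f/16 → f/22 — 3 stops smaller aperture (darker).
Need 3 stops brighter from the shutter speed: 1/1000 → 1/500 → 1/250 → 1/125.

1/125s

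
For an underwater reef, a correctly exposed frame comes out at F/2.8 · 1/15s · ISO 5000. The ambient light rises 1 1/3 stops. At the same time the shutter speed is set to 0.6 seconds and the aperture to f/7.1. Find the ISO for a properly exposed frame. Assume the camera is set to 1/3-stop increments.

ISO 1250

Scene light: 1 1/3 stops brighter.
Shutter speed: 1/15 → 1/13 → 1/10 → 1/8 → 1/6 → 1/5 → 1/4 → 0.3 → 0.4 → 0.5 → 0.6 — 3 1/3 stops slower (brighter).
Aperture: f/2.8 → f/3.2 → f/3.5 → f/4 → f/4.5 → f/5 → f/5.6 → f/6.3 → f/7.1 — 2 2/3 stops stopped down (darker).
Net so far: 2 stops brighter. ISO: 5000 → 4000 → 3200 → 2500 → 2000 → 1600 → 1250.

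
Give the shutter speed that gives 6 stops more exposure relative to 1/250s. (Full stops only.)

Shutter speed: 1/250 → 1/125 → 1/60 → 1/30 → 1/15 → 1/8 → 1/4 — 6 stops slower (brighter).

1/4s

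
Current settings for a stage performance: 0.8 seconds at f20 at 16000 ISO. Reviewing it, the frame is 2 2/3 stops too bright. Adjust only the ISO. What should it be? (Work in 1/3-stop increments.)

Overexposed by 2 2/3 stops → need 2 2/3 stops darker.
ISO: 16000 → 12800 → 10000 → 8000 → 6400 → 5000 → 4000 → 3200 → 2500.

ISO 2500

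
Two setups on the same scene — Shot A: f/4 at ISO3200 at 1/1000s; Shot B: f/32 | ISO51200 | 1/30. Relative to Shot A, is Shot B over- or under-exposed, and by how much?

Aperture: f/4 → f/5.6 → f/8 → f/11 → f/16 → f/22 → f/32 — 6 stops narrower (darker).
Shutter speed: 1/1000 → 1/500 → 1/250 → 1/125 → 1/60 → 1/30 — 5 stops longer (brighter).
ISO: 3200 → 6400 → 12800 → 25600 → 51200 — 4 stops raised (brighter).
Net: −6 +5 +4 = +3 stops.

3 stops brighter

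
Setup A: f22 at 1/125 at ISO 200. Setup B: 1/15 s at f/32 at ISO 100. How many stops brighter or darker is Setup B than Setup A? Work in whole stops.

Aperture: f/22 → f/32 — 1 stop smaller aperture (darker).
Shutter speed: 1/125 → 1/60 → 1/30 → 1/15 — 3 stops slower (brighter).
ISO: 200 → 100 — 1 stop dropped (darker).
Net: −1 +3 −1 = +1 stop.

1 stop brighter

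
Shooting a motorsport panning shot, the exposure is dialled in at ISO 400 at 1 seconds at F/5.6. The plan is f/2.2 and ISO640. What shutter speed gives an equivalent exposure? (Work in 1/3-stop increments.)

1/10s

Aperture: f/5.6 → f/5 → f/4.5 → f/4 → f/3.5 → f/3.2 → f/2.8 → f/2.5 → f/2.2 — 2 2/3 stops wider (brighter).
ISO: 400 → 500 → 640 — 2/3 stop higher (brighter).
Net change so far: 3 1/3 stops brighter. Offset with the shutter speed: 1 → 0.8 → 0.6 → 0.5 → 0.4 → 0.3 → 1/4 → 1/5 → 1/6 → 1/8 → 1/10.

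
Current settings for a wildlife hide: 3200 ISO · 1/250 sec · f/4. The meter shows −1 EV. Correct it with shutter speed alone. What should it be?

Underexposed by 1 stop → need 1 stop brighter.
Shutter speed: 1/250 → 1/125.

1/125s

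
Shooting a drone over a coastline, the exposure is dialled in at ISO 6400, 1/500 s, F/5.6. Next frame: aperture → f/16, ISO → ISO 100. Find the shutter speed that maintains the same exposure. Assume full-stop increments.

1 s

Aperture: f/5.6 → f/8 → f/11 → f/16 — 3 stops narrower (darker).
ISO: 6400 → 3200 → 1600 → 800 → 400 → 200 → 100 — 6 stops lower (darker).
Net change so far: 9 stops darker. Offset with the shutter speed: 1/500 → 1/250 → 1/125 → 1/60 → 1/30 → 1/15 → 1/8 → 1/4 → 1/2 → 1.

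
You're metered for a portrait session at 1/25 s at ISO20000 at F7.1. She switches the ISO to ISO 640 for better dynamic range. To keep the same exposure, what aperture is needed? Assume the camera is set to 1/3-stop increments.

ISO: 20000 → 16000 → 12800 → 10000 → 8000 → 6400 → 5000 → 4000 → 3200 → 2500 → 2000 → 1600 → 1250 → 1000 → 800 → 640 — 5 stops lower (darker).
Need 5 stops brighter from the aperture: f/7.1 → f/6.3 → f/5.6 → f/5 → f/4.5 → f/4 → f/3.5 → f/3.2 → f/2.8 → f/2.5 → f/2.2 → f/2 → f/1.8 → f/1.6 → f/1.4 → f/1.2.

f/1.2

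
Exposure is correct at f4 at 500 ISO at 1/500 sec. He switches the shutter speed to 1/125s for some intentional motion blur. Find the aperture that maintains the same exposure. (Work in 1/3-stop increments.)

Shutter speed: 1/500 → 1/400 → 1/320 → 1/250 → 1/200 → 1/160 → 1/125 — 2 stops slower (brighter).
Need 2 stops darker from the aperture: f/4 → f/4.5 → f/5 → f/5.6 → f/6.3 → f/7.1 → f/8.

f/8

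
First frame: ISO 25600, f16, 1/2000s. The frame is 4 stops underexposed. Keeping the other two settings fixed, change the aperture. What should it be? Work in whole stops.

f/4

Underexposed by 4 stops → need 4 stops brighter.
Aperture: f/16 → f/11 → f/8 → f/5.6 → f/4.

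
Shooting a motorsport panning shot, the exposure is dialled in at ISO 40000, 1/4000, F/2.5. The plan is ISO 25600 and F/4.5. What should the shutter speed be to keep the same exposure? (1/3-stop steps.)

ISO: 40000 → 32000 → 25600 — 2/3 stop dropped (darker).
Aperture: f/2.5 → f/2.8 → f/3.2 → f/3.5 → f/4 → f/4.5 — 1 2/3 stops narrower (darker).
Net change so far: 2 1/3 stops darker. Offset with the shutter speed: 1/4000 → 1/3200 → 1/2500 → 1/2000 → 1/1600 → 1/1250 → 1/1000 → 1/800.

1/800s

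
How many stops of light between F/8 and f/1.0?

f/8 → f/5.6 → f/4 → f/2.8 → f/2 → f/1.4 → f/1.0 — count the steps: 6 stops.

6 stops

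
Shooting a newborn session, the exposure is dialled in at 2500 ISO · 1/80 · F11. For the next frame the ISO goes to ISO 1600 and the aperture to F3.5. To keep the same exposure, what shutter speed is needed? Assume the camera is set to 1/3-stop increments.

1/500s

ISO: 2500 → 2000 → 1600 — 2/3 stop lower (darker).
Aperture: f/11 → f/10 → f/9 → f/8 → f/7.1 → f/6.3 → f/5.6 → f/5 → f/4.5 → f/4 → f/3.5 — 3 1/3 stops larger aperture (brighter).
Net change so far: 2 2/3 stops brighter. Offset with the shutter speed: 1/80 → 1/100 → 1/125 → 1/160 → 1/200 → 1/250 → 1/320 → 1/400 → 1/500.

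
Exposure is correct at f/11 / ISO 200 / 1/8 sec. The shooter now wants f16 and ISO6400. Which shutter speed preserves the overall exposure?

Aperture: f/11 → f/16 — 1 stop narrower (darker).
ISO: 200 → 400 → 800 → 1600 → 3200 → 6400 — 5 stops higher (brighter).
Net change so far: 4 stops brighter. Offset with the shutter speed: 1/8 → 1/15 → 1/30 → 1/60 → 1/125.

1/125s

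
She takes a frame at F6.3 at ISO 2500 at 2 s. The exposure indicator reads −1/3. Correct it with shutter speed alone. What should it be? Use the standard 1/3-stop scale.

2.5 s

Underexposed by 1/3 stop → need 1/3 stop brighter.
Shutter speed: 2 → 2.5.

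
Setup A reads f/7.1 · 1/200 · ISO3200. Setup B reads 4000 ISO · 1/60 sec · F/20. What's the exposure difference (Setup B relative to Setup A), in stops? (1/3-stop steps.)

Aperture: f/7.1 → f/8 → f/9 → f/10 → f/11 → f/13 → f/14 → f/16 → f/18 → f/20 — 3 stops narrower (darker).
Shutter speed: 1/200 → 1/160 → 1/125 → 1/100 → 1/80 → 1/60 — 1 2/3 stops slower (brighter).
ISO: 3200 → 4000 — 1/3 stop higher (brighter).
Net: −3 +1 2/3 +1/3 = −1 stop.

1 stop darker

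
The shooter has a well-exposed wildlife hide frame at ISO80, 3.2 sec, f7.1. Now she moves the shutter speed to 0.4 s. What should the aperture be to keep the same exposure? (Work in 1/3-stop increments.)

Shutter speed: 3.2 → 2.5 → 2 → 1.6 → 1.3 → 1 → 0.8 → 0.6 → 0.5 → 0.4 — 3 stops faster (darker).
Need 3 stops brighter from the aperture: f/7.1 → f/6.3 → f/5.6 → f/5 → f/4.5 → f/4 → f/3.5 → f/3.2 → f/2.8 → f/2.5.

f/2.5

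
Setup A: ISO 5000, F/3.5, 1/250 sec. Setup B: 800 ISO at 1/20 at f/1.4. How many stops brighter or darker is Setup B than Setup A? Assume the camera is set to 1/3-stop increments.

Aperture: f/3.5 → f/3.2 → f/2.8 → f/2.5 → f/2.2 → f/2 → f/1.8 → f/1.6 → f/1.4 — 2 2/3 stops opened up (brighter).
Shutter speed: 1/250 → 1/200 → 1/160 → 1/125 → 1/100 → 1/80 → 1/60 → 1/50 → 1/40 → 1/30 → 1/25 → 1/20 — 3 2/3 stops slower (brighter).
ISO: 5000 → 4000 → 3200 → 2500 → 2000 → 1600 → 1250 → 1000 → 800 — 2 2/3 stops lower (darker).
Net: +2 2/3 +3 2/3 −2 2/3 = +3 2/3 stops.

3 2/3 stops brighter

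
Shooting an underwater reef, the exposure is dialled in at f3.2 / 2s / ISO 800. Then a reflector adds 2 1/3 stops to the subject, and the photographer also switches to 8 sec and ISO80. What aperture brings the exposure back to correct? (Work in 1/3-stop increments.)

f/4.5

Scene light: 2 1/3 stops brighter.
Shutter speed: 2 → 2.5 → 3.2 → 4 → 5 → 6 → 8 — 2 stops longer (brighter).
ISO: 800 → 640 → 500 → 400 → 320 → 250 → 200 → 160 → 125 → 100 → 80 — 3 1/3 stops dropped (darker).
Net so far: 1 stop brighter. Aperture: f/3.2 → f/3.5 → f/4 → f/4.5.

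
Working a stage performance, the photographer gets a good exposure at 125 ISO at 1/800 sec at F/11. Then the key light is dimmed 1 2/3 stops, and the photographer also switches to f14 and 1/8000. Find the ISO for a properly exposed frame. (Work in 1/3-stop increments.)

ISO 6400

Scene light: 1 2/3 stops darker.
Aperture: f/11 → f/13 → f/14 — 2/3 stop smaller aperture (darker).
Shutter speed: 1/800 → 1/1000 → 1/1250 → 1/1600 → 1/2000 → 1/2500 → 1/3200 → 1/4000 → 1/5000 → 1/6400 → 1/8000 — 3 1/3 stops faster (darker).
Net so far: 5 2/3 stops darker. ISO: 125 → 160 → 200 → 250 → 320 → 400 → 500 → 640 → 800 → 1000 → 1250 → 1600 → 2000 → 2500 → 3200 → 4000 → 5000 → 6400.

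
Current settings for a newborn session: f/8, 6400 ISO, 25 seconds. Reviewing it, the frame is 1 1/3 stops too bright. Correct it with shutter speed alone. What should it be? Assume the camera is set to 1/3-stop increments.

Overexposed by 1 1/3 stops → need 1 1/3 stops darker.
Shutter speed: 25 → 20 → 15 → 13 → 10.

10 s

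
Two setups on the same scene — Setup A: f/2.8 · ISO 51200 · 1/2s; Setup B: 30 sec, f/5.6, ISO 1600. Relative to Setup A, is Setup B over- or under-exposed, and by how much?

1 stop darker

Aperture: f/2.8 → f/4 → f/5.6 — 2 stops narrower (darker).
Shutter speed: 1/2 → 1 → 2 → 4 → 8 → 15 → 30 — 6 stops longer (brighter).
ISO: 51200 → 25600 → 12800 → 6400 → 3200 → 1600 — 5 stops lower (darker).
Net: −2 +6 −5 = −1 stop.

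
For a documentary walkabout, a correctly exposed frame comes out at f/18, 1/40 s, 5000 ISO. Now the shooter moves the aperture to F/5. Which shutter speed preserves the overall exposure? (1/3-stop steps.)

1/500s

Aperture: f/18 → f/16 → f/14 → f/13 → f/11 → f/10 → f/9 → f/8 → f/7.1 → f/6.3 → f/5.6 → f/5 — 3 2/3 stops opened up (brighter).
Need 3 2/3 stops darker from the shutter speed: 1/40 → 1/50 → 1/60 → 1/80 → 1/100 → 1/125 → 1/160 → 1/200 → 1/250 → 1/320 → 1/400 → 1/500.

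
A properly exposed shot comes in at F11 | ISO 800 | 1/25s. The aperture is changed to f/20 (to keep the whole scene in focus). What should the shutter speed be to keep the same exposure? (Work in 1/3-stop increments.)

Aperture: f/11 → f/13 → f/14 → f/16 → f/18 → f/20 — 1 2/3 stops narrower (darker).
Need 1 2/3 stops brighter from the shutter speed: 1/25 → 1/20 → 1/15 → 1/13 → 1/10 → 1/8.

1/8s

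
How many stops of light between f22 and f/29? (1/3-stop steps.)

f/22 → f/25 → f/29 — count the steps: 2 third-stops = 2/3 stop.

2/3 stop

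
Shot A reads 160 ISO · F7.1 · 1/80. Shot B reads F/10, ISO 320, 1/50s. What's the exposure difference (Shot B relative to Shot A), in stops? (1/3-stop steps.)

Aperture: f/7.1 → f/8 → f/9 → f/10 — 1 stop narrower (darker).
Shutter speed: 1/80 → 1/60 → 1/50 — 2/3 stop longer (brighter).
ISO: 160 → 200 → 250 → 320 — 1 stop raised (brighter).
Net: −1 +2/3 +1 = +2/3 stops.

2/3 stop brighter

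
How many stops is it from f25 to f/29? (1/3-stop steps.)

f/25 → f/29 — count the steps: 1 third-stops = 1/3 stop.

1/3 stop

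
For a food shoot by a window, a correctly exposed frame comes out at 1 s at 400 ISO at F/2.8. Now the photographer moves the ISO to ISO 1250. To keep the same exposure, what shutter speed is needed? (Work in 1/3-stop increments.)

0.3 s

ISO: 400 → 500 → 640 → 800 → 1000 → 1250 — 1 2/3 stops higher (brighter).
Need 1 2/3 stops darker from the shutter speed: 1 → 0.8 → 0.6 → 0.5 → 0.4 → 0.3.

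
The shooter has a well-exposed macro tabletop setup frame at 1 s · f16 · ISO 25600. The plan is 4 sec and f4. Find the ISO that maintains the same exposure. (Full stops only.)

ISO 400

Shutter speed: 1 → 2 → 4 — 2 stops longer (brighter).
Aperture: f/16 → f/11 → f/8 → f/5.6 → f/4 — 4 stops wider (brighter).
Net change so far: 6 stops brighter. Offset with the ISO: 25600 → 12800 → 6400 → 3200 → 1600 → 800 → 400.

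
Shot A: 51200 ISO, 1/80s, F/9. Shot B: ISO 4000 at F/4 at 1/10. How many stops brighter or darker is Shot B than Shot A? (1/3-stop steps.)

1 2/3 stops brighter

Aperture: f/9 → f/8 → f/7.1 → f/6.3 → f/5.6 → f/5 → f/4.5 → f/4 — 2 1/3 stops wider (brighter).
Shutter speed: 1/80 → 1/60 → 1/50 → 1/40 → 1/30 → 1/25 → 1/20 → 1/15 → 1/13 → 1/10 — 3 stops longer (brighter).
ISO: 51200 → 40000 → 32000 → 25600 → 20000 → 16000 → 12800 → 10000 → 8000 → 6400 → 5000 → 4000 — 3 2/3 stops dropped (darker).
Net: +2 1/3 +3 −3 2/3 = +1 2/3 stops.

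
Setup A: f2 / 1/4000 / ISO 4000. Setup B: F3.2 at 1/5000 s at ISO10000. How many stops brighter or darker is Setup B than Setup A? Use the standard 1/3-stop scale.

1/3 stop darker

Aperture: f/2 → f/2.2 → f/2.5 → f/2.8 → f/3.2 — 1 1/3 stops smaller aperture (darker).
Shutter speed: 1/4000 → 1/5000 — 1/3 stop faster (darker).
ISO: 4000 → 5000 → 6400 → 8000 → 10000 — 1 1/3 stops higher (brighter).
Net: −1 1/3 −1/3 +1 1/3 = −1/3 stops.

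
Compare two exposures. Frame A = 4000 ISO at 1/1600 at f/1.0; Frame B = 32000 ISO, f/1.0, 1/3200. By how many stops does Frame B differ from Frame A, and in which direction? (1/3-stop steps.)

Aperture: unchanged.
Shutter speed: 1/1600 → 1/2000 → 1/2500 → 1/3200 — 1 stop shorter (darker).
ISO: 4000 → 5000 → 6400 → 8000 → 10000 → 12800 → 16000 → 20000 → 25600 → 32000 — 3 stops higher (brighter).
Net: −1 +3 = +2 stops.

2 stops brighter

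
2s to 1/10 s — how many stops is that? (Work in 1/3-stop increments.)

4 1/3 stops

2 → 1.6 → 1.3 → 1 → 0.8 → 0.6 → 0.5 → 0.4 → 0.3 → 1/4 → 1/5 → 1/6 → 1/8 → 1/10 — count the steps: 13 third-stops = 4 1/3 stops.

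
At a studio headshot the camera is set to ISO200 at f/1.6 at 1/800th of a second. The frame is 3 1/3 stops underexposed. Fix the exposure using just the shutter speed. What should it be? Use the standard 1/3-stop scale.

Underexposed by 3 1/3 stops → need 3 1/3 stops brighter.
Shutter speed: 1/800 → 1/640 → 1/500 → 1/400 → 1/320 → 1/250 → 1/200 → 1/160 → 1/125 → 1/100 → 1/80.

1/80s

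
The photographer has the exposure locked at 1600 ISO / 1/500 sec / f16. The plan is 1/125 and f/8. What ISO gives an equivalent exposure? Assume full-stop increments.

ISO 100

Shutter speed: 1/500 → 1/250 → 1/125 — 2 stops longer (brighter).
Aperture: f/16 → f/11 → f/8 — 2 stops larger aperture (brighter).
Net change so far: 4 stops brighter. Offset with the ISO: 1600 → 800 → 400 → 200 → 100.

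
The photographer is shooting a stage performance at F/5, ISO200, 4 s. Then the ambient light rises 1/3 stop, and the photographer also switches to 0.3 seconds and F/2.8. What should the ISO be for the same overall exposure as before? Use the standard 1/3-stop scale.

Scene light: 1/3 stop brighter.
Shutter speed: 4 → 3.2 → 2.5 → 2 → 1.6 → 1.3 → 1 → 0.8 → 0.6 → 0.5 → 0.4 → 0.3 — 3 2/3 stops faster (darker).
Aperture: f/5 → f/4.5 → f/4 → f/3.5 → f/3.2 → f/2.8 — 1 2/3 stops wider (brighter).
Net so far: 1 2/3 stops darker. ISO: 200 → 250 → 320 → 400 → 500 → 640.

ISO 640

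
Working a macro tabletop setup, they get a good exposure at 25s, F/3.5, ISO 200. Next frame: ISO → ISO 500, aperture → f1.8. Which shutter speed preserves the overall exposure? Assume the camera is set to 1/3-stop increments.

ISO: 200 → 250 → 320 → 400 → 500 — 1 1/3 stops higher (brighter).
Aperture: f/3.5 → f/3.2 → f/2.8 → f/2.5 → f/2.2 → f/2 → f/1.8 — 2 stops larger aperture (brighter).
Net change so far: 3 1/3 stops brighter. Offset with the shutter speed: 25 → 20 → 15 → 13 → 10 → 8 → 6 → 5 → 4 → 3.2 → 2.5.

2.5 s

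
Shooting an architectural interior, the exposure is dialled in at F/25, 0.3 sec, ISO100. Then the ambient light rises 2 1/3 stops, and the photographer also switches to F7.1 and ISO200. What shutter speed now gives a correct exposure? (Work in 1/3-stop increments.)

Scene light: 2 1/3 stops brighter.
Aperture: f/25 → f/22 → f/20 → f/18 → f/16 → f/14 → f/13 → f/11 → f/10 → f/9 → f/8 → f/7.1 — 3 2/3 stops opened up (brighter).
ISO: 100 → 125 → 160 → 200 — 1 stop raised (brighter).
Net so far: 7 stops brighter. Shutter speed: 0.3 → 1/4 → 1/5 → 1/6 → 1/8 → 1/10 → 1/13 → 1/15 → 1/20 → 1/25 → 1/30 → 1/40 → 1/50 → 1/60 → 1/80 → 1/100 → 1/125 → 1/160 → 1/200 → 1/250 → 1/320 → 1/400.

1/400s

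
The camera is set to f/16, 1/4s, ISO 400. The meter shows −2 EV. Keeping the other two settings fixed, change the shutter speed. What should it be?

1 s

Underexposed by 2 stops → need 2 stops brighter.
Shutter speed: 1/4 → 1/2 → 1.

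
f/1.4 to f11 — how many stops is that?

6 stops

f/1.4 → f/2 → f/2.8 → f/4 → f/5.6 → f/8 → f/11 — count the steps: 6 stops.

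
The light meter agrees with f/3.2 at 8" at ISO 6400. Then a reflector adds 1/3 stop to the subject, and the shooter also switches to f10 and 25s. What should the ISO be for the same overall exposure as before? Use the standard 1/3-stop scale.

ISO 16000

Scene light: 1/3 stop brighter.
Aperture: f/3.2 → f/3.5 → f/4 → f/4.5 → f/5 → f/5.6 → f/6.3 → f/7.1 → f/8 → f/9 → f/10 — 3 1/3 stops stopped down (darker).
Shutter speed: 8 → 10 → 13 → 15 → 20 → 25 — 1 2/3 stops slower (brighter).
Net so far: 1 1/3 stops darker. ISO: 6400 → 8000 → 10000 → 12800 → 16000.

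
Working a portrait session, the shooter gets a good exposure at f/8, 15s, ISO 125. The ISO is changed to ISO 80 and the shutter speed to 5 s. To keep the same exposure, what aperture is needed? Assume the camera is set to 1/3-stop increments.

ISO: 125 → 100 → 80 — 2/3 stop dropped (darker).
Shutter speed: 15 → 13 → 10 → 8 → 6 → 5 — 1 2/3 stops shorter (darker).
Net change so far: 2 1/3 stops darker. Offset with the aperture: f/8 → f/7.1 → f/6.3 → f/5.6 → f/5 → f/4.5 → f/4 → f/3.5.

f/3.5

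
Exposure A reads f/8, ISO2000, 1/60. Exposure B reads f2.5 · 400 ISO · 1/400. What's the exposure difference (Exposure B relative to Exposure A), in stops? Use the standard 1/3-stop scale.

Aperture: f/8 → f/7.1 → f/6.3 → f/5.6 → f/5 → f/4.5 → f/4 → f/3.5 → f/3.2 → f/2.8 → f/2.5 — 3 1/3 stops opened up (brighter).
Shutter speed: 1/60 → 1/80 → 1/100 → 1/125 → 1/160 → 1/200 → 1/250 → 1/320 → 1/400 — 2 2/3 stops faster (darker).
ISO: 2000 → 1600 → 1250 → 1000 → 800 → 640 → 500 → 400 — 2 1/3 stops dropped (darker).
Net: +3 1/3 −2 2/3 −2 1/3 = −1 2/3 stops.

1 2/3 stops darker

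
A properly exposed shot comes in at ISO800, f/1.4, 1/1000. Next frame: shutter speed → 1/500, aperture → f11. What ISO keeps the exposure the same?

ISO 25600

Shutter speed: 1/1000 → 1/500 — 1 stop slower (brighter).
Aperture: f/1.4 → f/2 → f/2.8 → f/4 → f/5.6 → f/8 → f/11 — 6 stops stopped down (darker).
Net change so far: 5 stops darker. Offset with the ISO: 800 → 1600 → 3200 → 6400 → 12800 → 25600.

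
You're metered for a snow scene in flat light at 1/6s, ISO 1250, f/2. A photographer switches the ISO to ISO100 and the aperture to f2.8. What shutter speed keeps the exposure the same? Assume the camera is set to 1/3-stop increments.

ISO: 1250 → 1000 → 800 → 640 → 500 → 400 → 320 → 250 → 200 → 160 → 125 → 100 — 3 2/3 stops dropped (darker).
Aperture: f/2 → f/2.2 → f/2.5 → f/2.8 — 1 stop narrower (darker).
Net change so far: 4 2/3 stops darker. Offset with the shutter speed: 1/6 → 1/5 → 1/4 → 0.3 → 0.4 → 0.5 → 0.6 → 0.8 → 1 → 1.3 → 1.6 → 2 → 2.5 → 3.2 → 4.

4 s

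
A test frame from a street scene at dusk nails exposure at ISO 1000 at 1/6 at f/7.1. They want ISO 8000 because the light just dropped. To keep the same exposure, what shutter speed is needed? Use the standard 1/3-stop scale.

ISO: 1000 → 1250 → 1600 → 2000 → 2500 → 3200 → 4000 → 5000 → 6400 → 8000 — 3 stops raised (brighter).
Need 3 stops darker from the shutter speed: 1/6 → 1/8 → 1/10 → 1/13 → 1/15 → 1/20 → 1/25 → 1/30 → 1/40 → 1/50.

1/50s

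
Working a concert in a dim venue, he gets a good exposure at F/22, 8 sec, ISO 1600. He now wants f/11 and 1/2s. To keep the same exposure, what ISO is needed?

Aperture: f/22 → f/16 → f/11 — 2 stops wider (brighter).
Shutter speed: 8 → 4 → 2 → 1 → 1/2 — 4 stops faster (darker).
Net change so far: 2 stops darker. Offset with the ISO: 1600 → 3200 → 6400.

ISO 6400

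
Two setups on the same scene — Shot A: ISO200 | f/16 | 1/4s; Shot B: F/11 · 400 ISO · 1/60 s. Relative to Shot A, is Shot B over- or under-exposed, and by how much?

Aperture: f/16 → f/11 — 1 stop larger aperture (brighter).
Shutter speed: 1/4 → 1/8 → 1/15 → 1/30 → 1/60 — 4 stops shorter (darker).
ISO: 200 → 400 — 1 stop higher (brighter).
Net: +1 −4 +1 = −2 stops.

2 stops darker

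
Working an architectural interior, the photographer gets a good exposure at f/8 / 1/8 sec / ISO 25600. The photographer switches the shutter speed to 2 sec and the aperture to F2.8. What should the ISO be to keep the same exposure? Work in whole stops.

ISO 200

Shutter speed: 1/8 → 1/4 → 1/2 → 1 → 2 — 4 stops longer (brighter).
Aperture: f/8 → f/5.6 → f/4 → f/2.8 — 3 stops opened up (brighter).
Net change so far: 7 stops brighter. Offset with the ISO: 25600 → 12800 → 6400 → 3200 → 1600 → 800 → 400 → 200.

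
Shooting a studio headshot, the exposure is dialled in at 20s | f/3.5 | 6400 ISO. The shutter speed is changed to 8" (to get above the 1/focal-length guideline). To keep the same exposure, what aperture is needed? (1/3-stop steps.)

Shutter speed: 20 → 15 → 13 → 10 → 8 — 1 1/3 stops shorter (darker).
Need 1 1/3 stops brighter from the aperture: f/3.5 → f/3.2 → f/2.8 → f/2.5 → f/2.2.

f/2.2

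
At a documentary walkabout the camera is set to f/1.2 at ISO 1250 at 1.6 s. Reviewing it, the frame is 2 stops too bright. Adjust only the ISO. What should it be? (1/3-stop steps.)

Overexposed by 2 stops → need 2 stops darker.
ISO: 1250 → 1000 → 800 → 640 → 500 → 400 → 320.

ISO 320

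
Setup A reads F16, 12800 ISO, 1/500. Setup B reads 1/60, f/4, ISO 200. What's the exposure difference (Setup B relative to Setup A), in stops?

Aperture: f/16 → f/11 → f/8 → f/5.6 → f/4 — 4 stops wider (brighter).
Shutter speed: 1/500 → 1/250 → 1/125 → 1/60 — 3 stops slower (brighter).
ISO: 12800 → 6400 → 3200 → 1600 → 800 → 400 → 200 — 6 stops dropped (darker).
Net: +4 +3 −6 = +1 stop.

1 stop brighter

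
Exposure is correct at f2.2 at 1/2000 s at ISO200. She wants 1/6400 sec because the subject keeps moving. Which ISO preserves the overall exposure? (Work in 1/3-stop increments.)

Shutter speed: 1/2000 → 1/2500 → 1/3200 → 1/4000 → 1/5000 → 1/6400 — 1 2/3 stops shorter (darker).
Need 1 2/3 stops brighter from the ISO: 200 → 250 → 320 → 400 → 500 → 640.

ISO 640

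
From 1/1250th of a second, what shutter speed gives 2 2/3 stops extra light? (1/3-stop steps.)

Shutter speed: 1/1250 → 1/1000 → 1/800 → 1/640 → 1/500 → 1/400 → 1/320 → 1/250 → 1/200 — 2 2/3 stops slower (brighter).

1/200s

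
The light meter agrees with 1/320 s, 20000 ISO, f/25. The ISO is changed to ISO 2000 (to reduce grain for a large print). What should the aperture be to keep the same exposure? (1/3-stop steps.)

f/8

ISO: 20000 → 16000 → 12800 → 10000 → 8000 → 6400 → 5000 → 4000 → 3200 → 2500 → 2000 — 3 1/3 stops dropped (darker).
Need 3 1/3 stops brighter from the aperture: f/25 → f/22 → f/20 → f/18 → f/16 → f/14 → f/13 → f/11 → f/10 → f/9 → f/8.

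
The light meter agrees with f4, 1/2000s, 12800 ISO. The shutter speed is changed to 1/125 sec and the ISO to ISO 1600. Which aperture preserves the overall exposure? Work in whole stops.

f/5.6

Shutter speed: 1/2000 → 1/1000 → 1/500 → 1/250 → 1/125 — 4 stops longer (brighter).
ISO: 12800 → 6400 → 3200 → 1600 — 3 stops dropped (darker).
Net change so far: 1 stop brighter. Offset with the aperture: f/4 → f/5.6.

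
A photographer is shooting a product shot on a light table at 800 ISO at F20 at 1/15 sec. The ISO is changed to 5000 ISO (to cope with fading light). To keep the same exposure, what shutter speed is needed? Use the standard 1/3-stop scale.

1/100s

ISO: 800 → 1000 → 1250 → 1600 → 2000 → 2500 → 3200 → 4000 → 5000 — 2 2/3 stops higher (brighter).
Need 2 2/3 stops darker from the shutter speed: 1/15 → 1/20 → 1/25 → 1/30 → 1/40 → 1/50 → 1/60 → 1/80 → 1/100.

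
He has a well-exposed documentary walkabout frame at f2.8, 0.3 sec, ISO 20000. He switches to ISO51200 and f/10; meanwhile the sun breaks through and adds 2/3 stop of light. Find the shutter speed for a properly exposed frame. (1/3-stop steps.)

1 s

Scene light: 2/3 stop brighter.
ISO: 20000 → 25600 → 32000 → 40000 → 51200 — 1 1/3 stops higher (brighter).
Aperture: f/2.8 → f/3.2 → f/3.5 → f/4 → f/4.5 → f/5 → f/5.6 → f/6.3 → f/7.1 → f/8 → f/9 → f/10 — 3 2/3 stops smaller aperture (darker).
Net so far: 1 2/3 stops darker. Shutter speed: 0.3 → 0.4 → 0.5 → 0.6 → 0.8 → 1.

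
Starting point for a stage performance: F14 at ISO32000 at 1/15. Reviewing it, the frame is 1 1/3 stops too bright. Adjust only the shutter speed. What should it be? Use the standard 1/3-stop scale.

Overexposed by 1 1/3 stops → need 1 1/3 stops darker.
Shutter speed: 1/15 → 1/20 → 1/25 → 1/30 → 1/40.

1/40s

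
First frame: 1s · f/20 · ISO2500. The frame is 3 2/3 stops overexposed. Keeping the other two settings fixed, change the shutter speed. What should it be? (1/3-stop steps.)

Overexposed by 3 2/3 stops → need 3 2/3 stops darker.
Shutter speed: 1 → 0.8 → 0.6 → 0.5 → 0.4 → 0.3 → 1/4 → 1/5 → 1/6 → 1/8 → 1/10 → 1/13.

1/13s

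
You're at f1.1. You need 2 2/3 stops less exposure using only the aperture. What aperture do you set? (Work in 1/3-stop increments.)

f/2.8

Aperture: f/1.1 → f/1.2 → f/1.4 → f/1.6 → f/1.8 → f/2 → f/2.2 → f/2.5 → f/2.8 — 2 2/3 stops narrower (darker).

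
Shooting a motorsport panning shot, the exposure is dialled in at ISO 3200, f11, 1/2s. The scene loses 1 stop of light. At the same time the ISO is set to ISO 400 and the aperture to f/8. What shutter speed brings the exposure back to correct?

Scene light: 1 stop darker.
ISO: 3200 → 1600 → 800 → 400 — 3 stops lower (darker).
Aperture: f/11 → f/8 — 1 stop wider (brighter).
Net so far: 3 stops darker. Shutter speed: 1/2 → 1 → 2 → 4.

4 s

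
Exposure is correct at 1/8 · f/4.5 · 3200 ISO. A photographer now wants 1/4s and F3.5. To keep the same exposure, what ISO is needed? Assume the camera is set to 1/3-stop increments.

ISO 1000

Shutter speed: 1/8 → 1/6 → 1/5 → 1/4 — 1 stop longer (brighter).
Aperture: f/4.5 → f/4 → f/3.5 — 2/3 stop opened up (brighter).
Net change so far: 1 2/3 stops brighter. Offset with the ISO: 3200 → 2500 → 2000 → 1600 → 1250 → 1000.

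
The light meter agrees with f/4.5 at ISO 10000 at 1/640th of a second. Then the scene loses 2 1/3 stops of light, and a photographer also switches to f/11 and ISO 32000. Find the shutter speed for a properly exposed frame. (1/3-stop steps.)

1/60s

Scene light: 2 1/3 stops darker.
Aperture: f/4.5 → f/5 → f/5.6 → f/6.3 → f/7.1 → f/8 → f/9 → f/10 → f/11 — 2 2/3 stops narrower (darker).
ISO: 10000 → 12800 → 16000 → 20000 → 25600 → 32000 — 1 2/3 stops raised (brighter).
Net so far: 3 1/3 stops darker. Shutter speed: 1/640 → 1/500 → 1/400 → 1/320 → 1/250 → 1/200 → 1/160 → 1/125 → 1/100 → 1/80 → 1/60.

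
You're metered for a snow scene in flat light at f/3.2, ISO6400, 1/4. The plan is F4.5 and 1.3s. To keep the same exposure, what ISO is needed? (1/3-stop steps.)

ISO 2500

Aperture: f/3.2 → f/3.5 → f/4 → f/4.5 — 1 stop stopped down (darker).
Shutter speed: 1/4 → 0.3 → 0.4 → 0.5 → 0.6 → 0.8 → 1 → 1.3 — 2 1/3 stops slower (brighter).
Net change so far: 1 1/3 stops brighter. Offset with the ISO: 6400 → 5000 → 4000 → 3200 → 2500.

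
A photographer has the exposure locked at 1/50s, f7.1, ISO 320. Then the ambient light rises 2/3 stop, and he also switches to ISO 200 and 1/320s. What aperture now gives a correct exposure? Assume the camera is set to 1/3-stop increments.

f/2.8

Scene light: 2/3 stop brighter.
ISO: 320 → 250 → 200 — 2/3 stop dropped (darker).
Shutter speed: 1/50 → 1/60 → 1/80 → 1/100 → 1/125 → 1/160 → 1/200 → 1/250 → 1/320 — 2 2/3 stops faster (darker).
Net so far: 2 2/3 stops darker. Aperture: f/7.1 → f/6.3 → f/5.6 → f/5 → f/4.5 → f/4 → f/3.5 → f/3.2 → f/2.8.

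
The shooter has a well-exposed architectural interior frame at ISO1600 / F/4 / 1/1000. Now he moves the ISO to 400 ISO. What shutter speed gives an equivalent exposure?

1/250s

ISO: 1600 → 800 → 400 — 2 stops dropped (darker).
Need 2 stops brighter from the shutter speed: 1/1000 → 1/500 → 1/250.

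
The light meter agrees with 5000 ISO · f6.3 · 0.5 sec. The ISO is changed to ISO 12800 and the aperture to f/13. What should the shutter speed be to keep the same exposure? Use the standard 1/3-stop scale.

ISO: 5000 → 6400 → 8000 → 10000 → 12800 — 1 1/3 stops higher (brighter).
Aperture: f/6.3 → f/7.1 → f/8 → f/9 → f/10 → f/11 → f/13 — 2 stops narrower (darker).
Net change so far: 2/3 stop darker. Offset with the shutter speed: 0.5 → 0.6 → 0.8.

0.8 s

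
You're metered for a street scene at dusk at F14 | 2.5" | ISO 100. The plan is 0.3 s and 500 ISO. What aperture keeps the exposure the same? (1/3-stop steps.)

Shutter speed: 2.5 → 2 → 1.6 → 1.3 → 1 → 0.8 → 0.6 → 0.5 → 0.4 → 0.3 — 3 stops shorter (darker).
ISO: 100 → 125 → 160 → 200 → 250 → 320 → 400 → 500 — 2 1/3 stops higher (brighter).
Net change so far: 2/3 stop darker. Offset with the aperture: f/14 → f/13 → f/11.

f/11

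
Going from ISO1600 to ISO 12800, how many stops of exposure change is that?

3 stops

1600 → 3200 → 6400 → 12800 — count the steps: 3 stops.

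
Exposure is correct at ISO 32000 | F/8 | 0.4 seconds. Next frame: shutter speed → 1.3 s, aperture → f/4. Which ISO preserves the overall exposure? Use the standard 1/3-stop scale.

Shutter speed: 0.4 → 0.5 → 0.6 → 0.8 → 1 → 1.3 — 1 2/3 stops slower (brighter).
Aperture: f/8 → f/7.1 → f/6.3 → f/5.6 → f/5 → f/4.5 → f/4 — 2 stops wider (brighter).
Net change so far: 3 2/3 stops brighter. Offset with the ISO: 32000 → 25600 → 20000 → 16000 → 12800 → 10000 → 8000 → 6400 → 5000 → 4000 → 3200 → 2500.

ISO 2500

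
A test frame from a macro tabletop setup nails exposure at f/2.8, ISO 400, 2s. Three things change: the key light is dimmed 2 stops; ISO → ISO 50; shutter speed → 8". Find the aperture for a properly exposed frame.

f/1.0

Scene light: 2 stops darker.
ISO: 400 → 200 → 100 → 50 — 3 stops dropped (darker).
Shutter speed: 2 → 4 → 8 — 2 stops longer (brighter).
Net so far: 3 stops darker. Aperture: f/2.8 → f/2 → f/1.4 → f/1.0.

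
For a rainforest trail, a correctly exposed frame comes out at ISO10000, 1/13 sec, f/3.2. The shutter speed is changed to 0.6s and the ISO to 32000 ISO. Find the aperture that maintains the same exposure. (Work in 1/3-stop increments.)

Shutter speed: 1/13 → 1/10 → 1/8 → 1/6 → 1/5 → 1/4 → 0.3 → 0.4 → 0.5 → 0.6 — 3 stops slower (brighter).
ISO: 10000 → 12800 → 16000 → 20000 → 25600 → 32000 — 1 2/3 stops higher (brighter).
Net change so far: 4 2/3 stops brighter. Offset with the aperture: f/3.2 → f/3.5 → f/4 → f/4.5 → f/5 → f/5.6 → f/6.3 → f/7.1 → f/8 → f/9 → f/10 → f/11 → f/13 → f/14 → f/16.

f/16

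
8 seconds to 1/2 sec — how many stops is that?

8 → 4 → 2 → 1 → 1/2 — count the steps: 4 stops.

4 stops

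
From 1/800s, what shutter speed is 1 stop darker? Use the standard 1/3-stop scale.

Shutter speed: 1/800 → 1/1000 → 1/1250 → 1/1600 — 1 stop faster (darker).

1/1600s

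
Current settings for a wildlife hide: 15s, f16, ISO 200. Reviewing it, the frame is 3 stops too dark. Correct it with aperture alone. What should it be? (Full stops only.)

Underexposed by 3 stops → need 3 stops brighter.
Aperture: f/16 → f/11 → f/8 → f/5.6.

f/5.6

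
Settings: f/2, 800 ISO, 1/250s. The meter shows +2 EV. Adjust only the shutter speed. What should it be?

Overexposed by 2 stops → need 2 stops darker.
Shutter speed: 1/250 → 1/500 → 1/1000.

1/1000s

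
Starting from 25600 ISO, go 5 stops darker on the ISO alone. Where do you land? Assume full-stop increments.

ISO: 25600 → 12800 → 6400 → 3200 → 1600 → 800 — 5 stops dropped (darker).

ISO 800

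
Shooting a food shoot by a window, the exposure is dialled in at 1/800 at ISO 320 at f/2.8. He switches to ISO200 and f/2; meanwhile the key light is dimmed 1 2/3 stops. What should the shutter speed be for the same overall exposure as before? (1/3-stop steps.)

1/320s

Scene light: 1 2/3 stops darker.
ISO: 320 → 250 → 200 — 2/3 stop dropped (darker).
Aperture: f/2.8 → f/2.5 → f/2.2 → f/2 — 1 stop opened up (brighter).
Net so far: 1 1/3 stops darker. Shutter speed: 1/800 → 1/640 → 1/500 → 1/400 → 1/320.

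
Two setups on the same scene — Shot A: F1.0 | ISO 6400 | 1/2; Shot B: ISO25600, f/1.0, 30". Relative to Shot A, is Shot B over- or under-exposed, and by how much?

Aperture: unchanged.
Shutter speed: 1/2 → 1 → 2 → 4 → 8 → 15 → 30 — 6 stops longer (brighter).
ISO: 6400 → 12800 → 25600 — 2 stops higher (brighter).
Net: +6 +2 = +8 stops.

8 stops brighter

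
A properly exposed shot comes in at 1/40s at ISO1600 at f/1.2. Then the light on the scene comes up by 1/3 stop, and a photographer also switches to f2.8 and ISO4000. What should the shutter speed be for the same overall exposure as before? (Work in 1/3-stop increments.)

1/25s

Scene light: 1/3 stop brighter.
Aperture: f/1.2 → f/1.4 → f/1.6 → f/1.8 → f/2 → f/2.2 → f/2.5 → f/2.8 — 2 1/3 stops narrower (darker).
ISO: 1600 → 2000 → 2500 → 3200 → 4000 — 1 1/3 stops raised (brighter).
Net so far: 2/3 stop darker. Shutter speed: 1/40 → 1/30 → 1/25.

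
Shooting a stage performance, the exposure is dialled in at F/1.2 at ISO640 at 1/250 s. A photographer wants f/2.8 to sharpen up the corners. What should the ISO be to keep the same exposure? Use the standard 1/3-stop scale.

Aperture: f/1.2 → f/1.4 → f/1.6 → f/1.8 → f/2 → f/2.2 → f/2.5 → f/2.8 — 2 1/3 stops stopped down (darker).
Need 2 1/3 stops brighter from the ISO: 640 → 800 → 1000 → 1250 → 1600 → 2000 → 2500 → 3200.

ISO 3200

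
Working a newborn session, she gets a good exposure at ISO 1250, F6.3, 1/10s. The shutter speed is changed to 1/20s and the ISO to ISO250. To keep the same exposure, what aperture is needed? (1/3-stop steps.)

f/2

Shutter speed: 1/10 → 1/13 → 1/15 → 1/20 — 1 stop faster (darker).
ISO: 1250 → 1000 → 800 → 640 → 500 → 400 → 320 → 250 — 2 1/3 stops lower (darker).
Net change so far: 3 1/3 stops darker. Offset with the aperture: f/6.3 → f/5.6 → f/5 → f/4.5 → f/4 → f/3.5 → f/3.2 → f/2.8 → f/2.5 → f/2.2 → f/2.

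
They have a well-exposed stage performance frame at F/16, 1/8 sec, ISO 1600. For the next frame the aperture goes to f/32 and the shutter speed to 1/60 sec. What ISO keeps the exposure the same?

ISO 51200

Aperture: f/16 → f/22 → f/32 — 2 stops stopped down (darker).
Shutter speed: 1/8 → 1/15 → 1/30 → 1/60 — 3 stops faster (darker).
Net change so far: 5 stops darker. Offset with the ISO: 1600 → 3200 → 6400 → 12800 → 25600 → 51200.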